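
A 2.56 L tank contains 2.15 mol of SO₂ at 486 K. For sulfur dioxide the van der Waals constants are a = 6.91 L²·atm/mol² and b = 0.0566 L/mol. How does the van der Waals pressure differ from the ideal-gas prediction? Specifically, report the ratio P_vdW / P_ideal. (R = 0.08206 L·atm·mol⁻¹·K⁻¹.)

P_vdW / P_ideal ≈ 0.9044

Ideal: P_ideal = nRT/V = (2.15)(0.08206)(486)/2.56 = 33.4939 atm
vdW: P = nRT/(V − nb) − a n²/V² = 85.7445/2.43831 − 31.9415/6.55360 = 35.1655 − 4.87389 = 30.2916 atm
Ratio = 30.2916/33.4939 = 0.9044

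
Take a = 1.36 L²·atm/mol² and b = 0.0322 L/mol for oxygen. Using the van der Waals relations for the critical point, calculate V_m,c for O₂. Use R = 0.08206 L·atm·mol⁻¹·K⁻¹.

For a van der Waals gas, V_m,c = 3b.
V_m,c = 3×0.0322 = 0.09660 L/mol

V_m,c ≈ 0.09660 L/mol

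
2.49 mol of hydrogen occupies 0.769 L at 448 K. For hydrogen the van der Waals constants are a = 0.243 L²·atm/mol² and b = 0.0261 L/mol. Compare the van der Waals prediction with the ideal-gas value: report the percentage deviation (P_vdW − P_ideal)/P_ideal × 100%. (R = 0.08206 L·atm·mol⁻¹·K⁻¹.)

Ideal: P_ideal = nRT/V = (2.49)(0.08206)(448)/0.769 = 119.037 atm
vdW: P = nRT/(V − nb) − a n²/V² = 91.5396/0.704011 − 1.50662/0.591361 = 130.026 − 2.54772 = 127.478 atm
% deviation = (127.478 − 119.037)/119.037 × 100% = 7.09%

7.09 %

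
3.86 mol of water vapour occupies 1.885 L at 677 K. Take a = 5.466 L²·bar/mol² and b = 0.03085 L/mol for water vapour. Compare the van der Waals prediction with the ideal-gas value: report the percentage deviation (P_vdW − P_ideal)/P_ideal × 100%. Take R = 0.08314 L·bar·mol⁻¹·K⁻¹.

-13.14 %

Ideal: P_ideal = nRT/V = (3.86)(0.08314)(677)/1.885 = 115.259 bar
vdW: P = nRT/(V − nb) − a n²/V² = 217.263/1.76592 − 81.4412/3.55323 = 123.031 − 22.9203 = 100.111 bar
% deviation = (100.111 − 115.259)/115.259 × 100% = -13.14%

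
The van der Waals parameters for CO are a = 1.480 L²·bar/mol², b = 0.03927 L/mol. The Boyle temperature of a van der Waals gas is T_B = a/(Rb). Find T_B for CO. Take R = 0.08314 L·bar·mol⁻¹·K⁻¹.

T_B ≈ 453.3 K

For a van der Waals gas the second virial coefficient B₂ = b − a/(RT) vanishes at T_B = a/(Rb).
T_B = 1.480/(0.08314×0.03927) = 1.480/0.0032649 = 453.3 K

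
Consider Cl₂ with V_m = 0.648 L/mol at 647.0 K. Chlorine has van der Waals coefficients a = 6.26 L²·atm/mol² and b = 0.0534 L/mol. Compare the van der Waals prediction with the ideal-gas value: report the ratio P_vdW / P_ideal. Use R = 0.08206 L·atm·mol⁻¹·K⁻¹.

Ideal: P_ideal = RT/V_m = (0.08206)(647.0)/0.648 = 81.9334 atm
vdW: P = RT/(V_m − b) − a/V_m² = 53.0928/0.594600 − 6.26/0.419904 = 89.2916 − 14.9082 = 74.3834 atm
Ratio = 74.3834/81.9334 = 0.9079

P_vdW / P_ideal ≈ 0.9079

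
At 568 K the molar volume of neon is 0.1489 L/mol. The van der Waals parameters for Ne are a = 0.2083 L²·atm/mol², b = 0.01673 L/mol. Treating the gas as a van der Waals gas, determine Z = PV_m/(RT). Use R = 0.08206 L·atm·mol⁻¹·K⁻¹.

P = RT/(V_m − b) − a/V_m² = (0.08206)(568)/(0.1489 − 0.01673) − 0.2083/(0.1489)²
  = 46.610/0.13217 − 9.3951 = 352.65 − 9.3951 = 343.25 atm
Z = PV_m/(RT) = (343.25)(0.1489)/((0.08206)(568)) = 51.110/46.610 = 1.097

Z ≈ 1.097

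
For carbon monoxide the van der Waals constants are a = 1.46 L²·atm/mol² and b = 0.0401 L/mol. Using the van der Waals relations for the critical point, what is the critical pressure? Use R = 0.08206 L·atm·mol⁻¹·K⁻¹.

P_c ≈ 33.63 atm

For a van der Waals gas, P_c = a/(27b²).
P_c = 1.46/(27×(0.0401)²) = 1.46/0.043416 = 33.63 atm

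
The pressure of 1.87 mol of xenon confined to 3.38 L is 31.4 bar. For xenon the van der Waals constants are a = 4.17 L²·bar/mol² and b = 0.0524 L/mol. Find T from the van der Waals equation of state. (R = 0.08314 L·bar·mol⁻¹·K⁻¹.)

T = (P + a n²/V²)(V − nb)/(nR)
P + a n²/V² = 31.4 + (4.17)(1.87)²/(3.38)² = 32.676 bar
V − nb = 3.38 − (1.87)(0.0524) = 3.2820 L
T = (32.676)(3.2820)/((1.87)(0.08314)) = 689.8 K

T ≈ 689.8 K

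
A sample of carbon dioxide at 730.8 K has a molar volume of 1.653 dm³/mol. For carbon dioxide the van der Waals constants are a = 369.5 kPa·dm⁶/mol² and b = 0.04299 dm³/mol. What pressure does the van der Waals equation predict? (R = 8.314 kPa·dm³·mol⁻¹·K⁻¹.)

P = RT/(V_m − b) − a/V_m²
RT/(V_m − b) = (8.314)(730.8)/(1.653 − 0.04299) = 6075.9/1.6100 = 3773.9 kPa
a/V_m² = 369.5/(1.653)² = 135.23 kPa
P = 3773.9 − 135.23 = 3639 kPa

P ≈ 3639 kPa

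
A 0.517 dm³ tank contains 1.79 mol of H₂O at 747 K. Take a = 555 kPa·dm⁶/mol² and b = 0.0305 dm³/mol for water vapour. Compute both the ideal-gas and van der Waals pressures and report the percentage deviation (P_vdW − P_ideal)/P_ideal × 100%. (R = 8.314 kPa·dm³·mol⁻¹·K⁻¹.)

-19.13 %

Ideal: P_ideal = nRT/V = (1.79)(8.314)(747)/0.517 = 21502.7 kPa
vdW: P = nRT/(V − nb) − a n²/V² = 11116.9/0.462405 − 1778.28/0.267289 = 24041.5 − 6653.02 = 17388.5 kPa
% deviation = (17388.5 − 21502.7)/21502.7 × 100% = -19.13%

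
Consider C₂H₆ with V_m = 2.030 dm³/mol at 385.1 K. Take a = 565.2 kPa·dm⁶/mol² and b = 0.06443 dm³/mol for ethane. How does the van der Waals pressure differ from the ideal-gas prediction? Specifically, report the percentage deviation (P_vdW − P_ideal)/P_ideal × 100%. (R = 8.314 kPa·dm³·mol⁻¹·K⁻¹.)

-5.42 %

Ideal: P_ideal = RT/V_m = (8.314)(385.1)/2.030 = 1577.20 kPa
vdW: P = RT/(V_m − b) − a/V_m² = 3201.72/1.96557 − 565.2/4.12090 = 1628.90 − 137.155 = 1491.75 kPa
% deviation = (1491.75 − 1577.20)/1577.20 × 100% = -5.42%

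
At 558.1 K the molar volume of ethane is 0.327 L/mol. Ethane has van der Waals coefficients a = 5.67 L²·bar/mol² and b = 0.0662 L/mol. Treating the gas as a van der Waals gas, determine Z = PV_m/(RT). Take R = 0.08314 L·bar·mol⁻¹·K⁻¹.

P = RT/(V_m − b) − a/V_m² = (0.08314)(558.1)/(0.327 − 0.0662) − 5.67/(0.327)²
  = 46.400/0.26080 − 53.026 = 177.91 − 53.026 = 124.88 bar
Z = PV_m/(RT) = (124.88)(0.327)/((0.08314)(558.1)) = 40.836/46.400 = 0.8801

Z ≈ 0.8801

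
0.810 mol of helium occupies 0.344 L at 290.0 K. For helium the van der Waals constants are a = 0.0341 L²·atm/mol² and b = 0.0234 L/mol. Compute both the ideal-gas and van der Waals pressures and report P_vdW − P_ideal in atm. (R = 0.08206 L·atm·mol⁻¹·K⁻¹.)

ΔP ≈ 3.078 atm

Ideal: P_ideal = nRT/V = (0.810)(0.08206)(290.0)/0.344 = 56.0346 atm
vdW: P = nRT/(V − nb) − a n²/V² = 19.2759/0.325046 − 0.0223730/0.118336 = 59.3021 − 0.189063 = 59.1130 atm
ΔP = 59.1130 − 56.0346 = 3.078 atm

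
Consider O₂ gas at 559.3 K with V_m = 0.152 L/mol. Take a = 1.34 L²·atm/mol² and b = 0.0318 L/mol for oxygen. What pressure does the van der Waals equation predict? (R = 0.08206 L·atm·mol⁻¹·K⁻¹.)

P = RT/(V_m − b) − a/V_m²
RT/(V_m − b) = (0.08206)(559.3)/(0.152 − 0.0318) = 45.896/0.12020 = 381.83 atm
a/V_m² = 1.34/(0.152)² = 57.999 atm
P = 381.83 − 57.999 = 323.8 atm

P ≈ 323.8 atm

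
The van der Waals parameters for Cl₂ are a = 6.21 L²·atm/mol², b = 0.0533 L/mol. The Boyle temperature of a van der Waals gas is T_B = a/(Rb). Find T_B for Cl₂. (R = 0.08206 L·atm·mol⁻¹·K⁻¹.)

For a van der Waals gas the second virial coefficient B₂ = b − a/(RT) vanishes at T_B = a/(Rb).
T_B = 6.21/(0.08206×0.0533) = 6.21/0.0043738 = 1420 K

T_B ≈ 1420 K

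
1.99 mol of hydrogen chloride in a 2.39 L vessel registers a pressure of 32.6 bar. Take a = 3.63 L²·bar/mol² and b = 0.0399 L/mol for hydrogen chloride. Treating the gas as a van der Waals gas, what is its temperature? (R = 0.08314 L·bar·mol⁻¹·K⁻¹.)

T ≈ 490.4 K

T = (P + a n²/V²)(V − nb)/(nR)
P + a n²/V² = 32.6 + (3.63)(1.99)²/(2.39)² = 35.117 bar
V − nb = 2.39 − (1.99)(0.0399) = 2.3106 L
T = (35.117)(2.3106)/((1.99)(0.08314)) = 490.4 K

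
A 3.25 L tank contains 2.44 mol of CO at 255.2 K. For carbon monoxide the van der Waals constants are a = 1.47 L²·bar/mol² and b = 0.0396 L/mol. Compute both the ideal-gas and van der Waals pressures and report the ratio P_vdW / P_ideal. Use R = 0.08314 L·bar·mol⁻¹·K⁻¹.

Ideal: P_ideal = nRT/V = (2.44)(0.08314)(255.2)/3.25 = 15.9293 bar
vdW: P = nRT/(V − nb) − a n²/V² = 51.7703/3.15338 − 8.75179/10.5625 = 16.4174 − 0.828572 = 15.5888 bar
Ratio = 15.5888/15.9293 = 0.9786

P_vdW / P_ideal ≈ 0.9786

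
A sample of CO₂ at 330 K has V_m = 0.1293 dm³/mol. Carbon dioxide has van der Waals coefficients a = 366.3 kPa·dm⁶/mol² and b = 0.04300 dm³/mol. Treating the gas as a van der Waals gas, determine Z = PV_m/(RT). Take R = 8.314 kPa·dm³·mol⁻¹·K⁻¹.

P = RT/(V_m − b) − a/V_m² = (8.314)(330)/(0.1293 − 0.04300) − 366.3/(0.1293)²
  = 2743.6/0.086300 − 21910 = 31791 − 21910 = 9881 kPa
Z = PV_m/(RT) = (9881)(0.1293)/((8.314)(330)) = 1277.6/2743.6 = 0.4657

Z ≈ 0.4657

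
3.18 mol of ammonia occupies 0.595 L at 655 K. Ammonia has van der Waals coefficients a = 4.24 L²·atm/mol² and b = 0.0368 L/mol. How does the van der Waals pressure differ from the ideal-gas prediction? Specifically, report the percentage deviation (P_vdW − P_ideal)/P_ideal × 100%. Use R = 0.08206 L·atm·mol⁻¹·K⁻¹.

Ideal: P_ideal = nRT/V = (3.18)(0.08206)(655)/0.595 = 287.265 atm
vdW: P = nRT/(V − nb) − a n²/V² = 170.923/0.477976 − 42.8766/0.354025 = 357.597 − 121.112 = 236.485 atm
% deviation = (236.485 − 287.265)/287.265 × 100% = -17.68%

-17.68 %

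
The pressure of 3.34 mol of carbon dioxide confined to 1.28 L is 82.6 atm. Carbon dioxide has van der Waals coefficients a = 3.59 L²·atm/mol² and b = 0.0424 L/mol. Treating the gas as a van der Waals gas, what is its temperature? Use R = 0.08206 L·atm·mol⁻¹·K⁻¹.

T = (P + a n²/V²)(V − nb)/(nR)
P + a n²/V² = 82.6 + (3.59)(3.34)²/(1.28)² = 107.04 atm
V − nb = 1.28 − (3.34)(0.0424) = 1.1384 L
T = (107.04)(1.1384)/((3.34)(0.08206)) = 444.6 K

T ≈ 444.6 K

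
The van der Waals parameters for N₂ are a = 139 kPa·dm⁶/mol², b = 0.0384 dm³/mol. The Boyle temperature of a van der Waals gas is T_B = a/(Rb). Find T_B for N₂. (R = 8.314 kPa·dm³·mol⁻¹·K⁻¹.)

T_B ≈ 435.4 K

For a van der Waals gas the second virial coefficient B₂ = b − a/(RT) vanishes at T_B = a/(Rb).
T_B = 139/(8.314×0.0384) = 139/0.31926 = 435.4 K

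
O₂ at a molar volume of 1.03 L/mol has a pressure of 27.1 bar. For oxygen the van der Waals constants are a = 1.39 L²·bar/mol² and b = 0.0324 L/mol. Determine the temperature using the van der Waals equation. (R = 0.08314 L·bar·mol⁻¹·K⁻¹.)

T = (P + a/V_m²)(V_m − b)/R
P + a/V_m² = 27.1 + 1.39/(1.03)² = 28.410 bar
V_m − b = 1.03 − 0.0324 = 0.99760 L/mol
T = (28.410)(0.99760)/0.08314 = 340.9 K

T ≈ 340.9 K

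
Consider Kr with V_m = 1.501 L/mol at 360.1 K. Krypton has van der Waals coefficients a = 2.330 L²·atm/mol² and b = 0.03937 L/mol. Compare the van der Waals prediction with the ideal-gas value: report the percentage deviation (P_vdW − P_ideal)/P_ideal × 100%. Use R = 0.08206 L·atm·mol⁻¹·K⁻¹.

-2.56 %

Ideal: P_ideal = RT/V_m = (0.08206)(360.1)/1.501 = 19.6867 atm
vdW: P = RT/(V_m − b) − a/V_m² = 29.5498/1.46163 − 2.330/2.25300 = 20.2170 − 1.03418 = 19.1828 atm
% deviation = (19.1828 − 19.6867)/19.6867 × 100% = -2.56%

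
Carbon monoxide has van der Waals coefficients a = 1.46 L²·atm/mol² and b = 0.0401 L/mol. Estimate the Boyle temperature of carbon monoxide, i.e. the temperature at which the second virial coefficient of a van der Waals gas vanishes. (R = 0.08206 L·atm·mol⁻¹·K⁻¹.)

T_B ≈ 443.7 K

For a van der Waals gas the second virial coefficient B₂ = b − a/(RT) vanishes at T_B = a/(Rb).
T_B = 1.46/(0.08206×0.0401) = 1.46/0.0032906 = 443.7 K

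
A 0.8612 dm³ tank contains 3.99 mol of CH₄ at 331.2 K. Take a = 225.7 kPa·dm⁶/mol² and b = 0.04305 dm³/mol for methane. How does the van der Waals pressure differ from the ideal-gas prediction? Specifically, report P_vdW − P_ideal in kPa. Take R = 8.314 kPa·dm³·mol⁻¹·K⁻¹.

Ideal: P_ideal = nRT/V = (3.99)(8.314)(331.2)/0.8612 = 12757.6 kPa
vdW: P = nRT/(V − nb) − a n²/V² = 10986.9/0.689431 − 3593.17/0.741665 = 15936.2 − 4844.73 = 11091.5 kPa
ΔP = 11091.5 − 12757.6 = -1666 kPa

ΔP ≈ -1666 kPa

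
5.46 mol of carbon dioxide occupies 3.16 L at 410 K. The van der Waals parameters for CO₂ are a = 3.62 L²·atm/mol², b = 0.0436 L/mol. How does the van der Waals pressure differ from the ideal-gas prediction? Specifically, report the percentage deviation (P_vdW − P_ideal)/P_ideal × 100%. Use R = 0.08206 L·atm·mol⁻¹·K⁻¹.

-10.44 %

Ideal: P_ideal = nRT/V = (5.46)(0.08206)(410)/3.16 = 58.1328 atm
vdW: P = nRT/(V − nb) − a n²/V² = 183.700/2.92194 − 107.918/9.98560 = 62.8692 − 10.8074 = 52.0618 atm
% deviation = (52.0618 − 58.1328)/58.1328 × 100% = -10.44%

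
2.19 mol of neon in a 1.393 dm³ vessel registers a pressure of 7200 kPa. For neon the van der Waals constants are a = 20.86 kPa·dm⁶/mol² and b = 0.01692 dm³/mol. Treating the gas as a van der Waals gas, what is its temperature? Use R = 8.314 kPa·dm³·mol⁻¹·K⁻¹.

T ≈ 540.0 K

T = (P + a n²/V²)(V − nb)/(nR)
P + a n²/V² = 7200 + (20.86)(2.19)²/(1.393)² = 7251.6 kPa
V − nb = 1.393 − (2.19)(0.01692) = 1.3559 dm³
T = (7251.6)(1.3559)/((2.19)(8.314)) = 540.0 K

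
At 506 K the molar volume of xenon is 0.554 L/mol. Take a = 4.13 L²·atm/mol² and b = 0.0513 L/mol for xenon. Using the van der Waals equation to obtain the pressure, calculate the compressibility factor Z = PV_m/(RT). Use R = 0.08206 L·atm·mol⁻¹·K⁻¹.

Z ≈ 0.9225

P = RT/(V_m − b) − a/V_m² = (0.08206)(506)/(0.554 − 0.0513) − 4.13/(0.554)²
  = 41.522/0.50270 − 13.456 = 82.598 − 13.456 = 69.142 atm
Z = PV_m/(RT) = (69.142)(0.554)/((0.08206)(506)) = 38.305/41.522 = 0.9225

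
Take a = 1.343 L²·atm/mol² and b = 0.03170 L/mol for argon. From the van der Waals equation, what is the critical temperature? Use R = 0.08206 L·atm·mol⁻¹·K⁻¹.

For a van der Waals gas, T_c = 8a/(27Rb).
T_c = 8×1.343/(27×0.08206×0.03170) = 10.744/0.070235 = 153.0 K

T_c ≈ 153.0 K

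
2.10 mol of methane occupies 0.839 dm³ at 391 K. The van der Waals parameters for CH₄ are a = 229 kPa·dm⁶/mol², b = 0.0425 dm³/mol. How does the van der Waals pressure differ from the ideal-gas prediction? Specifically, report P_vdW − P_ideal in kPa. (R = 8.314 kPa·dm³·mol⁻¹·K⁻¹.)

ΔP ≈ -466.1 kPa

Ideal: P_ideal = nRT/V = (2.10)(8.314)(391)/0.839 = 8136.62 kPa
vdW: P = nRT/(V − nb) − a n²/V² = 6826.63/0.749750 − 1009.89/0.703921 = 9105.21 − 1434.66 = 7670.55 kPa
ΔP = 7670.55 − 8136.62 = -466.1 kPa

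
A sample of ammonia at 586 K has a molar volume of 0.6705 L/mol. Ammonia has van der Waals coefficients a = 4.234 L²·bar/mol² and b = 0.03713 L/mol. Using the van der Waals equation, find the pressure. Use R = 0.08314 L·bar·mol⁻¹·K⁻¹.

P = RT/(V_m − b) − a/V_m²
RT/(V_m − b) = (0.08314)(586)/(0.6705 − 0.03713) = 48.720/0.63337 = 76.922 bar
a/V_m² = 4.234/(0.6705)² = 9.4179 bar
P = 76.922 − 9.4179 = 67.50 bar

P ≈ 67.50 bar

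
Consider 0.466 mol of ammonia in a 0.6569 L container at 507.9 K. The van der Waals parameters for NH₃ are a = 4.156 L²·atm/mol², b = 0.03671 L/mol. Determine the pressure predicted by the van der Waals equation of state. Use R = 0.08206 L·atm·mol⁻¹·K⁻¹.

P = nRT/(V − nb) − a n²/V²
nRT/(V − nb) = (0.466)(0.08206)(507.9)/(0.6569 − 0.466×0.03671) = 19.422/0.63979 = 30.357 atm
a n²/V² = (4.156)(0.466)²/(0.6569)² = 2.0915 atm
P = 30.357 − 2.0915 = 28.27 atm

P ≈ 28.27 atm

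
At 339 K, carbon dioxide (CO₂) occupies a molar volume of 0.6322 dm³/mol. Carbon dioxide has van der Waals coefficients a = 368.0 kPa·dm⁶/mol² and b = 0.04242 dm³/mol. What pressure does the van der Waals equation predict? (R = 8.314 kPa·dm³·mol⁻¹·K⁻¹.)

P = RT/(V_m − b) − a/V_m²
RT/(V_m − b) = (8.314)(339)/(0.6322 − 0.04242) = 2818.4/0.58978 = 4778.7 kPa
a/V_m² = 368.0/(0.6322)² = 920.74 kPa
P = 4778.7 − 920.74 = 3858 kPa

P ≈ 3858 kPa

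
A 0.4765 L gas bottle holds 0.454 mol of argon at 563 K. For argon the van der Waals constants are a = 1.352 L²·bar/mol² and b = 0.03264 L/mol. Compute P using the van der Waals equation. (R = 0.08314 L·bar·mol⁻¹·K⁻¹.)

P ≈ 44.80 bar

P = nRT/(V − nb) − a n²/V²
nRT/(V − nb) = (0.454)(0.08314)(563)/(0.4765 − 0.454×0.03264) = 21.251/0.46168 = 46.030 bar
a n²/V² = (1.352)(0.454)²/(0.4765)² = 1.2273 bar
P = 46.030 − 1.2273 = 44.80 bar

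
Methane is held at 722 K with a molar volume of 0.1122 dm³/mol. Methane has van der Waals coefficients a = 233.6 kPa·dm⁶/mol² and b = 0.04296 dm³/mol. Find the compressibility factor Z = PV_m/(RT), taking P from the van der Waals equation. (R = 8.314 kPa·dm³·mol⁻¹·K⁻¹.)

P = RT/(V_m − b) − a/V_m² = (8.314)(722)/(0.1122 − 0.04296) − 233.6/(0.1122)²
  = 6002.7/0.069240 − 18556 = 86694 − 18556 = 68138 kPa
Z = PV_m/(RT) = (68138)(0.1122)/((8.314)(722)) = 7645.1/6002.7 = 1.274

Z ≈ 1.274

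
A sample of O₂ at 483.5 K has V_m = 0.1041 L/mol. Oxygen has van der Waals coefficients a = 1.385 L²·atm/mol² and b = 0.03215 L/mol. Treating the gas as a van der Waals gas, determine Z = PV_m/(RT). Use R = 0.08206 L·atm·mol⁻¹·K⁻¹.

P = RT/(V_m − b) − a/V_m² = (0.08206)(483.5)/(0.1041 − 0.03215) − 1.385/(0.1041)²
  = 39.676/0.071950 − 127.81 = 551.44 − 127.81 = 423.63 atm
Z = PV_m/(RT) = (423.63)(0.1041)/((0.08206)(483.5)) = 44.100/39.676 = 1.112

Z ≈ 1.112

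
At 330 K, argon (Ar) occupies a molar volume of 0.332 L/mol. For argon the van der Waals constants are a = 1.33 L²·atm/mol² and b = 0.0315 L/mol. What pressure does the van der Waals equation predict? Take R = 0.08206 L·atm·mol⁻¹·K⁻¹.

P = RT/(V_m − b) − a/V_m²
RT/(V_m − b) = (0.08206)(330)/(0.332 − 0.0315) = 27.080/0.30050 = 90.116 atm
a/V_m² = 1.33/(0.332)² = 12.066 atm
P = 90.116 − 12.066 = 78.05 atm

P ≈ 78.05 atm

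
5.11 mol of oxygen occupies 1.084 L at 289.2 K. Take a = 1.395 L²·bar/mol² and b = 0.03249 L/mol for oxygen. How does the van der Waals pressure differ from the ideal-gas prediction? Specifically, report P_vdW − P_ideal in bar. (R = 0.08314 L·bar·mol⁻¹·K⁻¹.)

ΔP ≈ -10.50 bar

Ideal: P_ideal = nRT/V = (5.11)(0.08314)(289.2)/1.084 = 113.344 bar
vdW: P = nRT/(V − nb) − a n²/V² = 122.865/0.917976 − 36.4264/1.17506 = 133.843 − 30.9996 = 102.843 bar
ΔP = 102.843 − 113.344 = -10.50 bar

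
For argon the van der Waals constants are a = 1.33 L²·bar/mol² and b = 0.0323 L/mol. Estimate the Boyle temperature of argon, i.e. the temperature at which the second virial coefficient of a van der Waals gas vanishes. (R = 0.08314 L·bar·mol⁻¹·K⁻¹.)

For a van der Waals gas the second virial coefficient B₂ = b − a/(RT) vanishes at T_B = a/(Rb).
T_B = 1.33/(0.08314×0.0323) = 1.33/0.0026854 = 495.3 K

T_B ≈ 495.3 K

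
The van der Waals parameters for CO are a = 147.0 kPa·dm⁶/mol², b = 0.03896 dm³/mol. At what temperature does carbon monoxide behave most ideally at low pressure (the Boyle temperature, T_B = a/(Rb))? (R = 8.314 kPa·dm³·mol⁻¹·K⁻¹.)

T_B ≈ 453.8 K

For a van der Waals gas the second virial coefficient B₂ = b − a/(RT) vanishes at T_B = a/(Rb).
T_B = 147.0/(8.314×0.03896) = 147.0/0.32391 = 453.8 K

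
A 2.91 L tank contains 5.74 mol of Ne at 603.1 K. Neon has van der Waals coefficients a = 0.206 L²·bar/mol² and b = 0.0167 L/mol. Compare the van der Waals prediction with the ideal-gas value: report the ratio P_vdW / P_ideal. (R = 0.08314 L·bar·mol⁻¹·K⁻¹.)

Ideal: P_ideal = nRT/V = (5.74)(0.08314)(603.1)/2.91 = 98.9050 bar
vdW: P = nRT/(V − nb) − a n²/V² = 287.814/2.81414 − 6.78721/8.46810 = 102.274 − 0.801503 = 101.472 bar
Ratio = 101.472/98.9050 = 1.026

P_vdW / P_ideal ≈ 1.026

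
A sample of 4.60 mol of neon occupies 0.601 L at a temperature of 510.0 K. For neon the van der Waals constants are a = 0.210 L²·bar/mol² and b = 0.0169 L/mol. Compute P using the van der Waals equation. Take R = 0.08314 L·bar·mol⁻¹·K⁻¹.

P = nRT/(V − nb) − a n²/V²
nRT/(V − nb) = (4.60)(0.08314)(510.0)/(0.601 − 4.60×0.0169) = 195.05/0.52326 = 372.76 bar
a n²/V² = (0.210)(4.60)²/(0.601)² = 12.302 bar
P = 372.76 − 12.302 = 360.5 bar

P ≈ 360.5 bar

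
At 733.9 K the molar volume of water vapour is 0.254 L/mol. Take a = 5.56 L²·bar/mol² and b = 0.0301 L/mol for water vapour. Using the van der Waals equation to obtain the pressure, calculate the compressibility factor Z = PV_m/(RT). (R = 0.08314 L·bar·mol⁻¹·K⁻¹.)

Z ≈ 0.7757

P = RT/(V_m − b) − a/V_m² = (0.08314)(733.9)/(0.254 − 0.0301) − 5.56/(0.254)²
  = 61.016/0.22390 − 86.180 = 272.51 − 86.180 = 186.33 bar
Z = PV_m/(RT) = (186.33)(0.254)/((0.08314)(733.9)) = 47.328/61.016 = 0.7757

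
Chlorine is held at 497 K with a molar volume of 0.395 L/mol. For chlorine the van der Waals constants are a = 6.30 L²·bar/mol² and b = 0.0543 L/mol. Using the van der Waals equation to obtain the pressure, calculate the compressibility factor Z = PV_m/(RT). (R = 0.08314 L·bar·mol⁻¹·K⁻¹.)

P = RT/(V_m − b) − a/V_m² = (0.08314)(497)/(0.395 − 0.0543) − 6.30/(0.395)²
  = 41.321/0.34070 − 40.378 = 121.28 − 40.378 = 80.90 bar
Z = PV_m/(RT) = (80.90)(0.395)/((0.08314)(497)) = 31.956/41.321 = 0.7734

Z ≈ 0.7734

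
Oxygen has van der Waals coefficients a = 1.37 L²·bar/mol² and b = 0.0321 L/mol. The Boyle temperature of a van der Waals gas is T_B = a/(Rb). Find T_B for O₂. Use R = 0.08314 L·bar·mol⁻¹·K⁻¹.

T_B ≈ 513.3 K

For a van der Waals gas the second virial coefficient B₂ = b − a/(RT) vanishes at T_B = a/(Rb).
T_B = 1.37/(0.08314×0.0321) = 1.37/0.0026688 = 513.3 K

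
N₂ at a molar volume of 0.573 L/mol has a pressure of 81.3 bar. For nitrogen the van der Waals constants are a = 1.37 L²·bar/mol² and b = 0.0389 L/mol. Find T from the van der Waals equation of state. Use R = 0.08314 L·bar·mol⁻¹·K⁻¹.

T = (P + a/V_m²)(V_m − b)/R
P + a/V_m² = 81.3 + 1.37/(0.573)² = 85.473 bar
V_m − b = 0.573 − 0.0389 = 0.53410 L/mol
T = (85.473)(0.53410)/0.08314 = 549.1 K

T ≈ 549.1 K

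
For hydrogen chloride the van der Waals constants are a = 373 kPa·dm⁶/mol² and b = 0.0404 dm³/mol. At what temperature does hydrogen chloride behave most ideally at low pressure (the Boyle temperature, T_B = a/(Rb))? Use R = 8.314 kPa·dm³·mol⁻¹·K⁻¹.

For a van der Waals gas the second virial coefficient B₂ = b − a/(RT) vanishes at T_B = a/(Rb).
T_B = 373/(8.314×0.0404) = 373/0.33589 = 1110 K

T_B ≈ 1110 K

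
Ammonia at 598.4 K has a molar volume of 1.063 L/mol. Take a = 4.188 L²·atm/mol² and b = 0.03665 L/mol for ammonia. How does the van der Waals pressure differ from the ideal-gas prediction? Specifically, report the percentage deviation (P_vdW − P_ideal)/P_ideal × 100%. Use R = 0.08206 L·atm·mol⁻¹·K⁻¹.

Ideal: P_ideal = RT/V_m = (0.08206)(598.4)/1.063 = 46.1945 atm
vdW: P = RT/(V_m − b) − a/V_m² = 49.1047/1.02635 − 4.188/1.12997 = 47.8440 − 3.70629 = 44.1377 atm
% deviation = (44.1377 − 46.1945)/46.1945 × 100% = -4.45%

-4.45 %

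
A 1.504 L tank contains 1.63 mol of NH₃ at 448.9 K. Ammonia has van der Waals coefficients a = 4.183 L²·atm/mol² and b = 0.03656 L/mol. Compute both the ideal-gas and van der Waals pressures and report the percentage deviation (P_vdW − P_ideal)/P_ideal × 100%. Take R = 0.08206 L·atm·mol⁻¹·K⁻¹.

-8.18 %

Ideal: P_ideal = nRT/V = (1.63)(0.08206)(448.9)/1.504 = 39.9228 atm
vdW: P = nRT/(V − nb) − a n²/V² = 60.0439/1.44441 − 11.1138/2.26202 = 41.5698 − 4.91322 = 36.6566 atm
% deviation = (36.6566 − 39.9228)/39.9228 × 100% = -8.18%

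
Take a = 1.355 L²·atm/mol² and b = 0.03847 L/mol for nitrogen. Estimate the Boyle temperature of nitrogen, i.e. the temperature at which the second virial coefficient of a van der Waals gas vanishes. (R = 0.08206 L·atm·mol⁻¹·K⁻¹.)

For a van der Waals gas the second virial coefficient B₂ = b − a/(RT) vanishes at T_B = a/(Rb).
T_B = 1.355/(0.08206×0.03847) = 1.355/0.0031568 = 429.2 K

T_B ≈ 429.2 K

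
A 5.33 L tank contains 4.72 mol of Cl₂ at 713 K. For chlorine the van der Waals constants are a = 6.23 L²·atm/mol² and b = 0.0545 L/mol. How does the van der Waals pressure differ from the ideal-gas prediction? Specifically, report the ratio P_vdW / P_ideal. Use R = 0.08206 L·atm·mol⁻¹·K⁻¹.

P_vdW / P_ideal ≈ 0.9564

Ideal: P_ideal = nRT/V = (4.72)(0.08206)(713)/5.33 = 51.8127 atm
vdW: P = nRT/(V − nb) − a n²/V² = 276.161/5.07276 − 138.794/28.4089 = 54.4400 − 4.88558 = 49.5544 atm
Ratio = 49.5544/51.8127 = 0.9564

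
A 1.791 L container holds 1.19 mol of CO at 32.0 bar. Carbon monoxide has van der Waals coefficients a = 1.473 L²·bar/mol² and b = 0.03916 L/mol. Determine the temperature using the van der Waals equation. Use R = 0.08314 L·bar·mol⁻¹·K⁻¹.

T ≈ 575.7 K

T = (P + a n²/V²)(V − nb)/(nR)
P + a n²/V² = 32.0 + (1.473)(1.19)²/(1.791)² = 32.650 bar
V − nb = 1.791 − (1.19)(0.03916) = 1.7444 L
T = (32.650)(1.7444)/((1.19)(0.08314)) = 575.7 K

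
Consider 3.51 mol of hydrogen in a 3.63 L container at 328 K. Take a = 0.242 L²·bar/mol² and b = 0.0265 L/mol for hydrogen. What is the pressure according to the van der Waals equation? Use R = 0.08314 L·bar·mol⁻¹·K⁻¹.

P ≈ 26.84 bar

P = nRT/(V − nb) − a n²/V²
nRT/(V − nb) = (3.51)(0.08314)(328)/(3.63 − 3.51×0.0265) = 95.717/3.5370 = 27.062 bar
a n²/V² = (0.242)(3.51)²/(3.63)² = 0.22626 bar
P = 27.062 − 0.22626 = 26.84 bar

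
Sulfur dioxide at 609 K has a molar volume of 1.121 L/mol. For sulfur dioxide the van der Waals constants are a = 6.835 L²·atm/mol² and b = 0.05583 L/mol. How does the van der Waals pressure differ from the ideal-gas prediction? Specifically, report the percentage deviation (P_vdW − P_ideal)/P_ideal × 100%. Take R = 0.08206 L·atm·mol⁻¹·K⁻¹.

Ideal: P_ideal = RT/V_m = (0.08206)(609)/1.121 = 44.5803 atm
vdW: P = RT/(V_m − b) − a/V_m² = 49.9745/1.06517 − 6.835/1.25664 = 46.9169 − 5.43911 = 41.4778 atm
% deviation = (41.4778 − 44.5803)/44.5803 × 100% = -6.96%

-6.96 %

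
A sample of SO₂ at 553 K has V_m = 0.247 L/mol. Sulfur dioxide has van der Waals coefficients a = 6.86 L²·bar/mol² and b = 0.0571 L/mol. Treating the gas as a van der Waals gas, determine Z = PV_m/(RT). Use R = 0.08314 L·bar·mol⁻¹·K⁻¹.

Z ≈ 0.6966

P = RT/(V_m − b) − a/V_m² = (0.08314)(553)/(0.247 − 0.0571) − 6.86/(0.247)²
  = 45.976/0.18990 − 112.44 = 242.11 − 112.44 = 129.67 bar
Z = PV_m/(RT) = (129.67)(0.247)/((0.08314)(553)) = 32.028/45.976 = 0.6966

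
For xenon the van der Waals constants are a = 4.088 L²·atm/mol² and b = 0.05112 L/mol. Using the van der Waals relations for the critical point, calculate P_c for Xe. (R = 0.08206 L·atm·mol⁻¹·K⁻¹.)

P_c ≈ 57.94 atm

For a van der Waals gas, P_c = a/(27b²).
P_c = 4.088/(27×(0.05112)²) = 4.088/0.070558 = 57.94 atm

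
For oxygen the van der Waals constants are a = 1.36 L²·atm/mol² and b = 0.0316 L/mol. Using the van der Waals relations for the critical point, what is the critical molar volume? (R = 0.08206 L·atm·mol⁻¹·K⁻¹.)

V_m,c ≈ 0.09480 L/mol

For a van der Waals gas, V_m,c = 3b.
V_m,c = 3×0.0316 = 0.09480 L/mol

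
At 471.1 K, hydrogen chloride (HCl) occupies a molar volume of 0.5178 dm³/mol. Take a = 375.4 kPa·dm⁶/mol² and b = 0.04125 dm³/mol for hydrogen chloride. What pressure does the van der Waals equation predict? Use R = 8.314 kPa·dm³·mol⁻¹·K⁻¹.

P ≈ 6819 kPa

P = RT/(V_m − b) − a/V_m²
RT/(V_m − b) = (8.314)(471.1)/(0.5178 − 0.04125) = 3916.7/0.47655 = 8218.9 kPa
a/V_m² = 375.4/(0.5178)² = 1400.1 kPa
P = 8218.9 − 1400.1 = 6819 kPa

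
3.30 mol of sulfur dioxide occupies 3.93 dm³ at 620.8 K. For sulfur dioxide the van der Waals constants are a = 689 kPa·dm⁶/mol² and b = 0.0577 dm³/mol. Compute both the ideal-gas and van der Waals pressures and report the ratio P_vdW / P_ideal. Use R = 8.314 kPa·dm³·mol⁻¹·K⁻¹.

P_vdW / P_ideal ≈ 0.9388

Ideal: P_ideal = nRT/V = (3.30)(8.314)(620.8)/3.93 = 4333.94 kPa
vdW: P = nRT/(V − nb) − a n²/V² = 17032.4/3.73959 − 7503.21/15.4449 = 4554.62 − 485.805 = 4068.82 kPa
Ratio = 4068.82/4333.94 = 0.9388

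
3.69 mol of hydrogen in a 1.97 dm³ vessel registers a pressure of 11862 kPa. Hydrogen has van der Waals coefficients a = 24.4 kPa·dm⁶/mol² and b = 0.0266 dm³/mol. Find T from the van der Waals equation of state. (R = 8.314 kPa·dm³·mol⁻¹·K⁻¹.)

T ≈ 729.0 K

T = (P + a n²/V²)(V − nb)/(nR)
P + a n²/V² = 11862 + (24.4)(3.69)²/(1.97)² = 11948 kPa
V − nb = 1.97 − (3.69)(0.0266) = 1.8718 dm³
T = (11948)(1.8718)/((3.69)(8.314)) = 729.0 K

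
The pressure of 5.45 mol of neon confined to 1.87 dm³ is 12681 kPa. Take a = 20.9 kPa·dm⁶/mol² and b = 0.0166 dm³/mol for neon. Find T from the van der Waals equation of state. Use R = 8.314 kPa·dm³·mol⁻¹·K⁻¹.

T = (P + a n²/V²)(V − nb)/(nR)
P + a n²/V² = 12681 + (20.9)(5.45)²/(1.87)² = 12859 kPa
V − nb = 1.87 − (5.45)(0.0166) = 1.7795 dm³
T = (12859)(1.7795)/((5.45)(8.314)) = 505.0 K

T ≈ 505.0 K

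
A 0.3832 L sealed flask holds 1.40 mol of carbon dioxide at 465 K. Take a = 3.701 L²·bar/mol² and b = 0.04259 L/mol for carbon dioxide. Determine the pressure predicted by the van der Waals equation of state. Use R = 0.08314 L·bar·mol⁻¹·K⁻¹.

P ≈ 117.9 bar

P = nRT/(V − nb) − a n²/V²
nRT/(V − nb) = (1.40)(0.08314)(465)/(0.3832 − 1.40×0.04259) = 54.124/0.32357 = 167.27 bar
a n²/V² = (3.701)(1.40)²/(0.3832)² = 49.400 bar
P = 167.27 − 49.400 = 117.9 bar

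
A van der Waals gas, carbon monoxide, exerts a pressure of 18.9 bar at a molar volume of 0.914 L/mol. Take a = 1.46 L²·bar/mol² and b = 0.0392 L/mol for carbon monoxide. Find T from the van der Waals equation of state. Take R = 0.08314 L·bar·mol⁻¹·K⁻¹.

T = (P + a/V_m²)(V_m − b)/R
P + a/V_m² = 18.9 + 1.46/(0.914)² = 20.648 bar
V_m − b = 0.914 − 0.0392 = 0.87480 L/mol
T = (20.648)(0.87480)/0.08314 = 217.3 K

T ≈ 217.3 K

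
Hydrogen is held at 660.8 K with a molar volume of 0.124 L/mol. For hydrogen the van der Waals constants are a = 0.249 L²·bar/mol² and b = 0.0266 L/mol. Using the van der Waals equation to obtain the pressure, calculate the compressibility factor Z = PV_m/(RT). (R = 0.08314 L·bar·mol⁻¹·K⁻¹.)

P = RT/(V_m − b) − a/V_m² = (0.08314)(660.8)/(0.124 − 0.0266) − 0.249/(0.124)²
  = 54.939/0.097400 − 16.194 = 564.06 − 16.194 = 547.87 bar
Z = PV_m/(RT) = (547.87)(0.124)/((0.08314)(660.8)) = 67.936/54.939 = 1.237

Z ≈ 1.237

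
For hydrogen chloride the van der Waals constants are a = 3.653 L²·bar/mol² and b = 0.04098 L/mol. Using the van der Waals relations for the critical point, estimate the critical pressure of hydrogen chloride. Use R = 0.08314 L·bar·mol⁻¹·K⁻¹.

P_c ≈ 80.56 bar

For a van der Waals gas, P_c = a/(27b²).
P_c = 3.653/(27×(0.04098)²) = 3.653/0.045343 = 80.56 bar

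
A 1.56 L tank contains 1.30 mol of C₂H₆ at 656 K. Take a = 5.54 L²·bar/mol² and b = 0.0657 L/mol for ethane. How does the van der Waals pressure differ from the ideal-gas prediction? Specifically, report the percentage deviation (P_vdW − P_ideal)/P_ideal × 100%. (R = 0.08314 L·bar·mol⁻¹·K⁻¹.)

-2.67 %

Ideal: P_ideal = nRT/V = (1.30)(0.08314)(656)/1.56 = 45.4499 bar
vdW: P = nRT/(V − nb) − a n²/V² = 70.9018/1.47459 − 9.36260/2.43360 = 48.0824 − 3.84722 = 44.2352 bar
% deviation = (44.2352 − 45.4499)/45.4499 × 100% = -2.67%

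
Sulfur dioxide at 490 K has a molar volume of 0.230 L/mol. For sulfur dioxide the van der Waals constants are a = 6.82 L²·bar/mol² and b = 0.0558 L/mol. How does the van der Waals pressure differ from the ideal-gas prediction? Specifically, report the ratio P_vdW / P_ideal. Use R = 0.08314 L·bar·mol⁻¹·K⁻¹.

Ideal: P_ideal = RT/V_m = (0.08314)(490)/0.230 = 177.124 bar
vdW: P = RT/(V_m − b) − a/V_m² = 40.7386/0.174200 − 6.82/0.0529000 = 233.861 − 128.922 = 104.939 bar
Ratio = 104.939/177.124 = 0.5925

P_vdW / P_ideal ≈ 0.5925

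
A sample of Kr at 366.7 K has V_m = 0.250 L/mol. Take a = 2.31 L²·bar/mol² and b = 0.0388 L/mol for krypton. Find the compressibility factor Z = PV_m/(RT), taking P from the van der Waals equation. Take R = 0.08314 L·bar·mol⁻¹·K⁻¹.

P = RT/(V_m − b) − a/V_m² = (0.08314)(366.7)/(0.250 − 0.0388) − 2.31/(0.250)²
  = 30.487/0.21120 − 36.960 = 144.35 − 36.960 = 107.39 bar
Z = PV_m/(RT) = (107.39)(0.250)/((0.08314)(366.7)) = 26.848/30.487 = 0.8806

Z ≈ 0.8806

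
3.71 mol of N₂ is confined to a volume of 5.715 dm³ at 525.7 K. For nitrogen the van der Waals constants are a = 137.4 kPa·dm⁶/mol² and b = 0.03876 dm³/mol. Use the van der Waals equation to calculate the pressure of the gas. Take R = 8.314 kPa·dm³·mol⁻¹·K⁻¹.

P = nRT/(V − nb) − a n²/V²
nRT/(V − nb) = (3.71)(8.314)(525.7)/(5.715 − 3.71×0.03876) = 16215/5.5712 = 2910.5 kPa
a n²/V² = (137.4)(3.71)²/(5.715)² = 57.903 kPa
P = 2910.5 − 57.903 = 2853 kPa

P ≈ 2853 kPa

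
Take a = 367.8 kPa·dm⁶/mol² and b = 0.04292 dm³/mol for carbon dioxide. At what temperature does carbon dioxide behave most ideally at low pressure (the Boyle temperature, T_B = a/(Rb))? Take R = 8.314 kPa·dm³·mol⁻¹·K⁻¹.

For a van der Waals gas the second virial coefficient B₂ = b − a/(RT) vanishes at T_B = a/(Rb).
T_B = 367.8/(8.314×0.04292) = 367.8/0.35684 = 1031 K

T_B ≈ 1031 K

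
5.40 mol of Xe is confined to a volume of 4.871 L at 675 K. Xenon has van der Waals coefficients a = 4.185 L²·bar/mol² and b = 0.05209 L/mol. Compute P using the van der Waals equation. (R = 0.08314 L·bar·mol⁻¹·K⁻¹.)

P ≈ 60.88 bar

P = nRT/(V − nb) − a n²/V²
nRT/(V − nb) = (5.40)(0.08314)(675)/(4.871 − 5.40×0.05209) = 303.05/4.5897 = 66.028 bar
a n²/V² = (4.185)(5.40)²/(4.871)² = 5.1434 bar
P = 66.028 − 5.1434 = 60.88 bar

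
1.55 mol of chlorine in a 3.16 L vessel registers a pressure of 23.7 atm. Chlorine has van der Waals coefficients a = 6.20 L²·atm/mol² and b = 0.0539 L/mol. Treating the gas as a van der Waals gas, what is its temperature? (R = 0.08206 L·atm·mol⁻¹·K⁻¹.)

T ≈ 609.3 K

T = (P + a n²/V²)(V − nb)/(nR)
P + a n²/V² = 23.7 + (6.20)(1.55)²/(3.16)² = 25.192 atm
V − nb = 3.16 − (1.55)(0.0539) = 3.0765 L
T = (25.192)(3.0765)/((1.55)(0.08206)) = 609.3 K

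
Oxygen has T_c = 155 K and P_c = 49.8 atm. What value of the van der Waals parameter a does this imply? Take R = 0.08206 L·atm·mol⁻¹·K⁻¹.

a ≈ 1.371 L²·atm/mol²

From T_c = 8a/(27Rb) and P_c = a/(27b²): a = 27 R² T_c²/(64 P_c).
a = 27×(0.08206)²×(155)²/(64×49.8) = 4368.1/3187.2 = 1.371 L²·atm/mol²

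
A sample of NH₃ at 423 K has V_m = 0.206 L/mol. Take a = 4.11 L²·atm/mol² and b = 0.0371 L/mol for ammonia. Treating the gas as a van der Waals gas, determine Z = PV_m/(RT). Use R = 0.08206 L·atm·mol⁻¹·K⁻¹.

Z ≈ 0.6449

P = RT/(V_m − b) − a/V_m² = (0.08206)(423)/(0.206 − 0.0371) − 4.11/(0.206)²
  = 34.711/0.16890 − 96.852 = 205.51 − 96.852 = 108.66 atm
Z = PV_m/(RT) = (108.66)(0.206)/((0.08206)(423)) = 22.384/34.711 = 0.6449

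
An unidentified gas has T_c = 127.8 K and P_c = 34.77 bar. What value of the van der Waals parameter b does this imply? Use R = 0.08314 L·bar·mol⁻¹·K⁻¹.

From T_c = 8a/(27Rb) and P_c = a/(27b²): b = R T_c/(8 P_c).
b = (0.08314)(127.8)/(8×34.77) = 10.625/278.16 = 0.03820 L/mol

b ≈ 0.03820 L/mol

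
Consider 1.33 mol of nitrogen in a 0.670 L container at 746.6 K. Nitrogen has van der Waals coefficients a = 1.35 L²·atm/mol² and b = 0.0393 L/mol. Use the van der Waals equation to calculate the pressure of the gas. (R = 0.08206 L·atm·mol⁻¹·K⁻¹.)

P = nRT/(V − nb) − a n²/V²
nRT/(V − nb) = (1.33)(0.08206)(746.6)/(0.670 − 1.33×0.0393) = 81.484/0.61773 = 131.91 atm
a n²/V² = (1.35)(1.33)²/(0.670)² = 5.3197 atm
P = 131.91 − 5.3197 = 126.6 atm

P ≈ 126.6 atm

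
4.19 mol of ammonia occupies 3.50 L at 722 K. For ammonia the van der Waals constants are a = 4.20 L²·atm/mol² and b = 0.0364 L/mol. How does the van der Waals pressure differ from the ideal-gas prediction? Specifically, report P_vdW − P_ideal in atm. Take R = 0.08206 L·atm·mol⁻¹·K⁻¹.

ΔP ≈ -2.788 atm

Ideal: P_ideal = nRT/V = (4.19)(0.08206)(722)/3.50 = 70.9275 atm
vdW: P = nRT/(V − nb) − a n²/V² = 248.246/3.34748 − 73.7356/12.2500 = 74.1591 − 6.01923 = 68.1399 atm
ΔP = 68.1399 − 70.9275 = -2.788 atm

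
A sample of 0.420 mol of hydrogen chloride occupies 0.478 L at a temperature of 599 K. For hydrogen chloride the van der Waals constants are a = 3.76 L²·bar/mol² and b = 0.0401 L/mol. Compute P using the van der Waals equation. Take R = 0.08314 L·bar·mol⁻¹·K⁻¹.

P ≈ 42.45 bar

P = nRT/(V − nb) − a n²/V²
nRT/(V − nb) = (0.420)(0.08314)(599)/(0.478 − 0.420×0.0401) = 20.916/0.46116 = 45.355 bar
a n²/V² = (3.76)(0.420)²/(0.478)² = 2.9029 bar
P = 45.355 − 2.9029 = 42.45 bar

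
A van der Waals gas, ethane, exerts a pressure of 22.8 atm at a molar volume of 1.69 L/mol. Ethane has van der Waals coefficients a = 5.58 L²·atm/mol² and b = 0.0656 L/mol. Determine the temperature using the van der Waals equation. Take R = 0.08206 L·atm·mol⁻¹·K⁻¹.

T = (P + a/V_m²)(V_m − b)/R
P + a/V_m² = 22.8 + 5.58/(1.69)² = 24.754 atm
V_m − b = 1.69 − 0.0656 = 1.6244 L/mol
T = (24.754)(1.6244)/0.08206 = 490.0 K

T ≈ 490.0 K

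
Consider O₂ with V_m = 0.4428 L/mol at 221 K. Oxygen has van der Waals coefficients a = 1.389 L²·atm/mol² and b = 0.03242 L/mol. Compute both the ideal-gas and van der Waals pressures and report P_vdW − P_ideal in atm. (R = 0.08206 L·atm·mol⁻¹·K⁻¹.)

Ideal: P_ideal = RT/V_m = (0.08206)(221)/0.4428 = 40.9559 atm
vdW: P = RT/(V_m − b) − a/V_m² = 18.1353/0.410380 − 1.389/0.196072 = 44.1915 − 7.08413 = 37.1074 atm
ΔP = 37.1074 − 40.9559 = -3.849 atm

ΔP ≈ -3.849 atm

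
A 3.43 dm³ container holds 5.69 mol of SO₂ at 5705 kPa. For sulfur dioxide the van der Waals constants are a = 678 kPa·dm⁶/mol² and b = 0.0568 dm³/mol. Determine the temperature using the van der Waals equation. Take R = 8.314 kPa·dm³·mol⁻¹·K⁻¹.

T ≈ 497.2 K

T = (P + a n²/V²)(V − nb)/(nR)
P + a n²/V² = 5705 + (678)(5.69)²/(3.43)² = 7570.8 kPa
V − nb = 3.43 − (5.69)(0.0568) = 3.1068 dm³
T = (7570.8)(3.1068)/((5.69)(8.314)) = 497.2 K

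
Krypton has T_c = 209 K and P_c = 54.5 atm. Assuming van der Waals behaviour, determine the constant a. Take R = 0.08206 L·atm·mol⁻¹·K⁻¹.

From T_c = 8a/(27Rb) and P_c = a/(27b²): a = 27 R² T_c²/(64 P_c).
a = 27×(0.08206)²×(209)²/(64×54.5) = 7941.8/3488.0 = 2.277 L²·atm/mol²

a ≈ 2.277 L²·atm/mol²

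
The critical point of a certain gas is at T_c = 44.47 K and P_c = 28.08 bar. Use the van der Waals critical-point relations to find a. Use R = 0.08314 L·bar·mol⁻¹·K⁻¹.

From T_c = 8a/(27Rb) and P_c = a/(27b²): a = 27 R² T_c²/(64 P_c).
a = 27×(0.08314)²×(44.47)²/(64×28.08) = 369.08/1797.1 = 0.2054 L²·bar/mol²

a ≈ 0.2054 L²·bar/mol²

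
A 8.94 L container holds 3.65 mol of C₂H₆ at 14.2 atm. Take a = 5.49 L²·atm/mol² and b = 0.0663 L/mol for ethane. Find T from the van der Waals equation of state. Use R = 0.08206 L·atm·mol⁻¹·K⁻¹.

T = (P + a n²/V²)(V − nb)/(nR)
P + a n²/V² = 14.2 + (5.49)(3.65)²/(8.94)² = 15.115 atm
V − nb = 8.94 − (3.65)(0.0663) = 8.6980 L
T = (15.115)(8.6980)/((3.65)(0.08206)) = 438.9 K

T ≈ 438.9 K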